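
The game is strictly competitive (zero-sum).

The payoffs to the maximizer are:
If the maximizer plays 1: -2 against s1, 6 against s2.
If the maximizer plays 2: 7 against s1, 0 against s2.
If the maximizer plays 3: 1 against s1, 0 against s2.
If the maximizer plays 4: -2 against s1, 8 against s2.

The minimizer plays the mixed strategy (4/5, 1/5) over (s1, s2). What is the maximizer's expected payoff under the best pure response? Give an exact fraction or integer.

28/5

1: (-2)·(4/5) + (6)·(1/5) = -2/5.
2: (7)·(4/5) + (0)·(1/5) = 28/5.
3: (1)·(4/5) + (0)·(1/5) = 4/5.
4: (-2)·(4/5) + (8)·(1/5) = 0.
The best pure response is 2 with expected payoff 28/5.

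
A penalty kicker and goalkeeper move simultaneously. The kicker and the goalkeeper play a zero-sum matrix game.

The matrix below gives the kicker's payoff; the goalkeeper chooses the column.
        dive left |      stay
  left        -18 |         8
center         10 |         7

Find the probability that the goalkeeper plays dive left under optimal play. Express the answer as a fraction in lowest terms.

1/29

Row minima are -18 and 7, so the kicker's maximin is 7; column maxima are 10 and 8, so the goalkeeper's minimax is 8. These differ, so the equilibrium is in mixed strategies.
Let the goalkeeper play dive left with probability q. The kicker is indifferent when −18q + 8(1−q) = 10q + 7(1−q), giving q = 1/29.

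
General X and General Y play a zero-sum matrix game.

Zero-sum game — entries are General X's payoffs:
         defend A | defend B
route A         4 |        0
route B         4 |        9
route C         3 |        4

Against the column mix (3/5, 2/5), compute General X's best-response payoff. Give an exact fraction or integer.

route A: (4)·(3/5) + (0)·(2/5) = 12/5.
route B: (4)·(3/5) + (9)·(2/5) = 6.
route C: (3)·(3/5) + (4)·(2/5) = 17/5.
The best pure response is route B with expected payoff 6.

6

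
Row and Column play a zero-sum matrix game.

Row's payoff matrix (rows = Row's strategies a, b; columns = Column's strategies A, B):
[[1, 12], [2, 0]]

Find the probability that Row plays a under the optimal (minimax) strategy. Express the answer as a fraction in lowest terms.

2/13

Row minima are 1 and 0, so Row's maximin is 1; column maxima are 2 and 12, so Column's minimax is 2. These differ, so the equilibrium is in mixed strategies.
Let Row play a with probability p. Column is indifferent when p + 2(1−p) = 12p, giving p = 2/13.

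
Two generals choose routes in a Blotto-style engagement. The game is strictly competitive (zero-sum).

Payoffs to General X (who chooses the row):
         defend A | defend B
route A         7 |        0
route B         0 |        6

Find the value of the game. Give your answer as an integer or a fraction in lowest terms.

Row minima are 0 and 0, so General X's maximin is 0; column maxima are 7 and 6, so General Y's minimax is 6. These differ, so the equilibrium is in mixed strategies.
Let General X play route A with probability p. General Y is indifferent when 7p = 6(1−p), giving p = 6/13.
Let General Y play defend A with probability q. General X is indifferent when 7q = 6(1−q), giving q = 6/13.
The value is 7·(6/13) + (0)·(7/13) = 42/13.

42/13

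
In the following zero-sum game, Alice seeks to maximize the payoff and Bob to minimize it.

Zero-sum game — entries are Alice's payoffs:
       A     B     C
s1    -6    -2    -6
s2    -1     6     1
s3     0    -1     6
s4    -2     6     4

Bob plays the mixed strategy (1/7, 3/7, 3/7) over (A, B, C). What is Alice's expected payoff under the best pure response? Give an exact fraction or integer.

4

s1: (-6)·(1/7) + (-2)·(3/7) + (-6)·(3/7) = -30/7.
s2: (-1)·(1/7) + (6)·(3/7) + (1)·(3/7) = 20/7.
s3: (0)·(1/7) + (-1)·(3/7) + (6)·(3/7) = 15/7.
s4: (-2)·(1/7) + (6)·(3/7) + (4)·(3/7) = 4.
The best pure response is s4 with expected payoff 4.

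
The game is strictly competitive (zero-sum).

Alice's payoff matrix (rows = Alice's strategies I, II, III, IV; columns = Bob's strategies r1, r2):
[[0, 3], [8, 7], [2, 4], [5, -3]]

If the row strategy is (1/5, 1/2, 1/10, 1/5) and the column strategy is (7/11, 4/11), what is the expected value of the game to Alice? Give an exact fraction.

52/11

Against (7/11, 4/11), each row's expected payoff is I: 12/11; II: 84/11; III: 30/11; IV: 23/11.
Taking the (1/5, 1/2, 1/10, 1/5)-weighted average: (1/5)·(12/11) + (1/2)·(84/11) + (1/10)·(30/11) + (1/5)·(23/11) = 52/11.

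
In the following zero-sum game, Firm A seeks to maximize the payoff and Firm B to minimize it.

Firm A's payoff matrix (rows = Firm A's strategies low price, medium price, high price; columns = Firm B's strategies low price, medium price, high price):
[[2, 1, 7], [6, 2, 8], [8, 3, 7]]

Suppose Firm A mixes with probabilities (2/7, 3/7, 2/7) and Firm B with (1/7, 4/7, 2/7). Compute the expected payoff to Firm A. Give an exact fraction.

Against (1/7, 4/7, 2/7), each row's expected payoff is low price: 20/7; medium price: 30/7; high price: 34/7.
Taking the (2/7, 3/7, 2/7)-weighted average: (2/7)·(20/7) + (3/7)·(30/7) + (2/7)·(34/7) = 198/49.

198/49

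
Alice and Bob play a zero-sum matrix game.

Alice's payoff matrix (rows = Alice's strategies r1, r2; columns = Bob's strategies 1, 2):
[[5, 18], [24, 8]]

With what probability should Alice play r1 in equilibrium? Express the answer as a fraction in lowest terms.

16/29

Row minima are 5 and 8, so Alice's maximin is 8; column maxima are 24 and 18, so Bob's minimax is 18. These differ, so the equilibrium is in mixed strategies.
Let Alice play r1 with probability p. Bob is indifferent when 5p + 24(1−p) = 18p + 8(1−p), giving p = 16/29.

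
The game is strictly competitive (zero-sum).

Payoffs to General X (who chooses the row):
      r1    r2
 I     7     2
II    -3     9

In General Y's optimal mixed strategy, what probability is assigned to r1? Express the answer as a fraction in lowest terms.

Row minima are 2 and -3, so General X's maximin is 2; column maxima are 7 and 9, so General Y's minimax is 7. These differ, so the equilibrium is in mixed strategies.
Let General Y play r1 with probability q. General X is indifferent when 7q + 2(1−q) = −3q + 9(1−q), giving q = 7/17.

7/17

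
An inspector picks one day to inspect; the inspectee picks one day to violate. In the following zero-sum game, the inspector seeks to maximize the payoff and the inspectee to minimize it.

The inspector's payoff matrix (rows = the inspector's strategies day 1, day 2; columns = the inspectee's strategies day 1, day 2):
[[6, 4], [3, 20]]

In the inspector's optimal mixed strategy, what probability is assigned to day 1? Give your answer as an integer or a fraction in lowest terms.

17/19

Row minima are 4 and 3, so the inspector's maximin is 4; column maxima are 6 and 20, so the inspectee's minimax is 6. These differ, so the equilibrium is in mixed strategies.
Let the inspector play day 1 with probability p. The inspectee is indifferent when 6p + 3(1−p) = 4p + 20(1−p), giving p = 17/19.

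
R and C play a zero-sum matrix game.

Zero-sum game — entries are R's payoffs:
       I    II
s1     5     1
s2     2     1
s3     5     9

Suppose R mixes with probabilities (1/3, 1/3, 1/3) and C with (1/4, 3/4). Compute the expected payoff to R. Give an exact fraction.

15/4

Against (1/4, 3/4), each row's expected payoff is s1: 2; s2: 5/4; s3: 8.
Taking the (1/3, 1/3, 1/3)-weighted average: (1/3)·(2) + (1/3)·(5/4) + (1/3)·(8) = 15/4.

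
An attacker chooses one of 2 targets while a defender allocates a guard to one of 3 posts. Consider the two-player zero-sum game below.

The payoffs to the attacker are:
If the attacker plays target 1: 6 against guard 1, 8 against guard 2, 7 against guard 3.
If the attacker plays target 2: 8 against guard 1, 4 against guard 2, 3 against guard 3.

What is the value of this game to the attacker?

Column guard 2 is strictly dominated by guard 3 for the defender (it gives the attacker more in every row).
The remaining 2×2 game on (target 1, target 2) × (guard 1, guard 3) has no saddle point. Let the attacker play target 1 with probability p; indifference gives 6p + 8(1−p) = 7p + 3(1−p), so p = 5/6.
Similarly the defender's optimal q on guard 1 is 2/3, and the value is 6·(2/3) + (7)·(1/3) = 19/3.

19/3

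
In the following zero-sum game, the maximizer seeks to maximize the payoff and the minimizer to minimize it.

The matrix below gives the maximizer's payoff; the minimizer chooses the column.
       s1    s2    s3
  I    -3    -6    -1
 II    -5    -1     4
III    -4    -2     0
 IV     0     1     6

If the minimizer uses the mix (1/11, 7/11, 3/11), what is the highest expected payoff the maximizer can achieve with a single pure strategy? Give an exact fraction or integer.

25/11

I: (-3)·(1/11) + (-6)·(7/11) + (-1)·(3/11) = -48/11.
II: (-5)·(1/11) + (-1)·(7/11) + (4)·(3/11) = 0.
III: (-4)·(1/11) + (-2)·(7/11) + (0)·(3/11) = -18/11.
IV: (0)·(1/11) + (1)·(7/11) + (6)·(3/11) = 25/11.
The best pure response is IV with expected payoff 25/11.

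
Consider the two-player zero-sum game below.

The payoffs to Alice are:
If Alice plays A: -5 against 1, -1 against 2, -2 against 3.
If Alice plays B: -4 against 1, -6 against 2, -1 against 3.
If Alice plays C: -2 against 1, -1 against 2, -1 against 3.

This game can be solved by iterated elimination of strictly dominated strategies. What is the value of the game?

Column 3 is strictly dominated by 1 for Bob (-5<-2, -4<-1, -2<-1); eliminate 3.
Row B is strictly dominated by row C (-2>-4, -1>-6); eliminate B.
Column 2 is strictly dominated by 1 for Bob (-5<-1, -2<-1); eliminate 2.
Row A is strictly dominated by row C (-2>-5); eliminate A.
Only (C, 1) remains, with payoff -2.

-2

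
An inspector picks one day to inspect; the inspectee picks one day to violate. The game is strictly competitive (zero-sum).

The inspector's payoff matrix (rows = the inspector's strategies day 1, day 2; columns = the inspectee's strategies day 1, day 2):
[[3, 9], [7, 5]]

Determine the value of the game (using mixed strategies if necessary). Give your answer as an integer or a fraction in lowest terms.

Row minima are 3 and 5, so the inspector's maximin is 5; column maxima are 7 and 9, so the inspectee's minimax is 7. These differ, so the equilibrium is in mixed strategies.
Let the inspector play day 1 with probability p. The inspectee is indifferent when 3p + 7(1−p) = 9p + 5(1−p), giving p = 1/4.
Let the inspectee play day 1 with probability q. The inspector is indifferent when 3q + 9(1−q) = 7q + 5(1−q), giving q = 1/2.
The value is 3·(1/2) + (9)·(1/2) = 6.

6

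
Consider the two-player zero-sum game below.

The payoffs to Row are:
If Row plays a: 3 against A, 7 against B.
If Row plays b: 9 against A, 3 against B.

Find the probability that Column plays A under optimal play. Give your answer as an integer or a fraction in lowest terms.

2/5

Row minima are 3 and 3, so Row's maximin is 3; column maxima are 9 and 7, so Column's minimax is 7. These differ, so the equilibrium is in mixed strategies.
Let Column play A with probability q. Row is indifferent when 3q + 7(1−q) = 9q + 3(1−q), giving q = 2/5.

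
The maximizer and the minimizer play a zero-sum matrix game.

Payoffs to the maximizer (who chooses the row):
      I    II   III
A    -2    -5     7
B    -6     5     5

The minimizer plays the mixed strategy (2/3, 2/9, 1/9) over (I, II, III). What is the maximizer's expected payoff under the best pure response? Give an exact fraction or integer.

A: (-2)·(2/3) + (-5)·(2/9) + (7)·(1/9) = -5/3.
B: (-6)·(2/3) + (5)·(2/9) + (5)·(1/9) = -7/3.
The best pure response is A with expected payoff -5/3.

-5/3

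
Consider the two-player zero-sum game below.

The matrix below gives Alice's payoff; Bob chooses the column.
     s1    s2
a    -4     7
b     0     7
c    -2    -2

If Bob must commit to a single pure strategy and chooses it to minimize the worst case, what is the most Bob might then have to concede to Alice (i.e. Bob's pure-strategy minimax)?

The worst case (largest entry) in each column is s1: 0, s2: 7.
The best (smallest) of these is 0.

0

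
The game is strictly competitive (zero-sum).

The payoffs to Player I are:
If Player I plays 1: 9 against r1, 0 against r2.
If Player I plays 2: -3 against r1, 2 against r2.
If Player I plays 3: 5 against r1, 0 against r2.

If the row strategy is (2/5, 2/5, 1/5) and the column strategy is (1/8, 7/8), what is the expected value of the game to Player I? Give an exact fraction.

9/8

Against (1/8, 7/8), each row's expected payoff is 1: 9/8; 2: 11/8; 3: 5/8.
Taking the (2/5, 2/5, 1/5)-weighted average: (2/5)·(9/8) + (2/5)·(11/8) + (1/5)·(5/8) = 9/8.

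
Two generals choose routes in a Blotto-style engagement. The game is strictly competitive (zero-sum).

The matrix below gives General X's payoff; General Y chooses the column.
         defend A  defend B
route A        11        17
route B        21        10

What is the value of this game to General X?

Row minima are 11 and 10, so General X's maximin is 11; column maxima are 21 and 17, so General Y's minimax is 17. These differ, so the equilibrium is in mixed strategies.
Let General X play route A with probability p. General Y is indifferent when 11p + 21(1−p) = 17p + 10(1−p), giving p = 11/17.
Let General Y play defend A with probability q. General X is indifferent when 11q + 17(1−q) = 21q + 10(1−q), giving q = 7/17.
The value is 11·(7/17) + (17)·(10/17) = 247/17.

247/17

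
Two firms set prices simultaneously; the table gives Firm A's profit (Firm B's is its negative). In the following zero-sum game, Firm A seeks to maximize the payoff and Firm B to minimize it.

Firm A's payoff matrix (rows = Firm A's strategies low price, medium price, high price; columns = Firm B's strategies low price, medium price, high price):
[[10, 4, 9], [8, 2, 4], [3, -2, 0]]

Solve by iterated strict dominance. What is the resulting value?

Row high price is strictly dominated by row low price (10>3, 4>-2, 9>0); eliminate high price.
Column high price is strictly dominated by medium price for Firm B (4<9, 2<4); eliminate high price.
Row medium price is strictly dominated by row low price (10>8, 4>2); eliminate medium price.
Column low price is strictly dominated by medium price for Firm B (4<10); eliminate low price.
Only (low price, medium price) remains, with payoff 4.

4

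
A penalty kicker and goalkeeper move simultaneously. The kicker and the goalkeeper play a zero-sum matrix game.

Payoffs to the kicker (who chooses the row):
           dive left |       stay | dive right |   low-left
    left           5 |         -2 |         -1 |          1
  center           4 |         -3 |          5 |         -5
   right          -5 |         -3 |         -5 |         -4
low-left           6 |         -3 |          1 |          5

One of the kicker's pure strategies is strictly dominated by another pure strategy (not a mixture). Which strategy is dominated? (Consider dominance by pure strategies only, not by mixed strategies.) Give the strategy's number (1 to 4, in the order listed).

3

Compare right with left: 5 > -5, -2 > -3, -1 > -5, 1 > -4.
So left strictly dominates right for the kicker; right is strictly dominated.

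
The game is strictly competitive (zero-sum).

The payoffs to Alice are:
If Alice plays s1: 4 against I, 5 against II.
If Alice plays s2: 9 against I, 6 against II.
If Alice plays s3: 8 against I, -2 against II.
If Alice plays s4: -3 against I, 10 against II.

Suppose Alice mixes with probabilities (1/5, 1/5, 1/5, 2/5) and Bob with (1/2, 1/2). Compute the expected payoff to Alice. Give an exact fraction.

22/5

Against (1/2, 1/2), each row's expected payoff is s1: 9/2; s2: 15/2; s3: 3; s4: 7/2.
Taking the (1/5, 1/5, 1/5, 2/5)-weighted average: (1/5)·(9/2) + (1/5)·(15/2) + (1/5)·(3) + (2/5)·(7/2) = 22/5.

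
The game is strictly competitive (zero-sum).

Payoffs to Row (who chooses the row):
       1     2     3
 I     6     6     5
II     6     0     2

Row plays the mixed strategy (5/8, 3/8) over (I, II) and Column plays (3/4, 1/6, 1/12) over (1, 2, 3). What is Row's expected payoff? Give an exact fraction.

Against (3/4, 1/6, 1/12), each row's expected payoff is I: 71/12; II: 14/3.
Taking the (5/8, 3/8)-weighted average: (5/8)·(71/12) + (3/8)·(14/3) = 523/96.

523/96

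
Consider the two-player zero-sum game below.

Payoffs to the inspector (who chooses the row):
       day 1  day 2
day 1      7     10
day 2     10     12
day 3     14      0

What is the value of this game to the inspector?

21/2

Row day 1 is strictly dominated by row day 2, so the inspector never plays it.
The remaining 2×2 game on (day 2, day 3) × (day 1, day 2) has no saddle point. Let the inspector play day 2 with probability p; indifference gives 10p + 14(1−p) = 12p, so p = 7/8.
Similarly the inspectee's optimal q on day 1 is 3/4, and the value is 10·(3/4) + (12)·(1/4) = 21/2.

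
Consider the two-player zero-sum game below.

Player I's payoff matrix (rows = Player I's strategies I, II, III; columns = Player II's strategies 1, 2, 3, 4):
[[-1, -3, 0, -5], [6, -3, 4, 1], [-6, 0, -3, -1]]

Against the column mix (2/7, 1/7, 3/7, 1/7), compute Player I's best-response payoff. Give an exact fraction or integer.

I: (-1)·(2/7) + (-3)·(1/7) + (0)·(3/7) + (-5)·(1/7) = -10/7.
II: (6)·(2/7) + (-3)·(1/7) + (4)·(3/7) + (1)·(1/7) = 22/7.
III: (-6)·(2/7) + (0)·(1/7) + (-3)·(3/7) + (-1)·(1/7) = -22/7.
The best pure response is II with expected payoff 22/7.

22/7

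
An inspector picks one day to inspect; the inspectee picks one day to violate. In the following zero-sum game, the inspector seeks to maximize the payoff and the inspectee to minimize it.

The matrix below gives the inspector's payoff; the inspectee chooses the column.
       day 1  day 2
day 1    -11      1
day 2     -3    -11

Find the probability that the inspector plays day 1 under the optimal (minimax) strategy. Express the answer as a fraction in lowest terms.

2/5

Row minima are -11 and -11, so the inspector's maximin is -11; column maxima are -3 and 1, so the inspectee's minimax is -3. These differ, so the equilibrium is in mixed strategies.
Let the inspector play day 1 with probability p. The inspectee is indifferent when −11p − 3(1−p) = p − 11(1−p), giving p = 2/5.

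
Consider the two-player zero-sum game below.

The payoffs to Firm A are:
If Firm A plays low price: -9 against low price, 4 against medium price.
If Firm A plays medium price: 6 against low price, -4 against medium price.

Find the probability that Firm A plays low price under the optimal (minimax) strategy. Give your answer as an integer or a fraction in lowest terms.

10/23

Row minima are -9 and -4, so Firm A's maximin is -4; column maxima are 6 and 4, so Firm B's minimax is 4. These differ, so the equilibrium is in mixed strategies.
Let Firm A play low price with probability p. Firm B is indifferent when −9p + 6(1−p) = 4p − 4(1−p), giving p = 10/23.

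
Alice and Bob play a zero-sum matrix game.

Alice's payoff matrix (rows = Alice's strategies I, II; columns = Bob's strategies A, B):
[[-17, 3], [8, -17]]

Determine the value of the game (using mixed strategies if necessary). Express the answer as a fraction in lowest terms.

-53/9

Row minima are -17 and -17, so Alice's maximin is -17; column maxima are 8 and 3, so Bob's minimax is 3. These differ, so the equilibrium is in mixed strategies.
Let Alice play I with probability p. Bob is indifferent when −17p + 8(1−p) = 3p − 17(1−p), giving p = 5/9.
Let Bob play A with probability q. Alice is indifferent when −17q + 3(1−q) = 8q − 17(1−q), giving q = 4/9.
The value is -17·(4/9) + (3)·(5/9) = -53/9.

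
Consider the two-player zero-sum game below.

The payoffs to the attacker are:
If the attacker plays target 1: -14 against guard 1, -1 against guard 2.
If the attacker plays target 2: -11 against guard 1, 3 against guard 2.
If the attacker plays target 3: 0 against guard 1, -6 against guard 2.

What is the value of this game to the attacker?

Row target 1 is strictly dominated by row target 2, so the attacker never plays it.
The remaining 2×2 game on (target 2, target 3) × (guard 1, guard 2) has no saddle point. Let the attacker play target 2 with probability p; indifference gives −11p = 3p − 6(1−p), so p = 3/10.
Similarly the defender's optimal q on guard 1 is 9/20, and the value is -11·(9/20) + (3)·(11/20) = -33/10.

-33/10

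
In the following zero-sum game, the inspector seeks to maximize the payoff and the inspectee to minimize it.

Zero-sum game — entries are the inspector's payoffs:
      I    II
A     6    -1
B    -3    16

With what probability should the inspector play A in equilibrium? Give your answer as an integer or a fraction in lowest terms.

19/26

Row minima are -1 and -3, so the inspector's maximin is -1; column maxima are 6 and 16, so the inspectee's minimax is 6. These differ, so the equilibrium is in mixed strategies.
Let the inspector play A with probability p. The inspectee is indifferent when 6p − 3(1−p) = −p + 16(1−p), giving p = 19/26.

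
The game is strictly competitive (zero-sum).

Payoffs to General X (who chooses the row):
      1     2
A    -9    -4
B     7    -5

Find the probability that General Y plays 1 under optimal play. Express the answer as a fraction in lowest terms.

Row minima are -9 and -5, so General X's maximin is -5; column maxima are 7 and -4, so General Y's minimax is -4. These differ, so the equilibrium is in mixed strategies.
Let General Y play 1 with probability q. General X is indifferent when −9q − 4(1−q) = 7q − 5(1−q), giving q = 1/17.

1/17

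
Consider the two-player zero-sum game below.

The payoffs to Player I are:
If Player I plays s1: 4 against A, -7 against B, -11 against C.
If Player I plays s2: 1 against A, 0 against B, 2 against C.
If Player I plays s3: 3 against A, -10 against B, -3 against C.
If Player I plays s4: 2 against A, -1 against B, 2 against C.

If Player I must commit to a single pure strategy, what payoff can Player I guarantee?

0

The worst-case payoff for each row is s1: -11, s2: 0, s3: -10, s4: -1.
The best of these is 0.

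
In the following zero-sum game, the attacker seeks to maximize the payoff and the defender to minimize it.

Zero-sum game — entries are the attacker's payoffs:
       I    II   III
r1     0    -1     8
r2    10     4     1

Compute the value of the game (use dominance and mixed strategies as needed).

Column I is strictly dominated by II for the defender (it gives the attacker more in every row).
The remaining 2×2 game on (r1, r2) × (II, III) has no saddle point. Let the attacker play r1 with probability p; indifference gives −p + 4(1−p) = 8p + (1−p), so p = 1/4.
Similarly the defender's optimal q on II is 7/12, and the value is -1·(7/12) + (8)·(5/12) = 11/4.

11/4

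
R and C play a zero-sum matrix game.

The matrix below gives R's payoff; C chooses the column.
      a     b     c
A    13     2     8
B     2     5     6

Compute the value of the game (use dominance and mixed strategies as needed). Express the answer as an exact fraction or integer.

Column c is strictly dominated by b for C (it gives R more in every row).
The remaining 2×2 game on (A, B) × (a, b) has no saddle point. Let R play A with probability p; indifference gives 13p + 2(1−p) = 2p + 5(1−p), so p = 3/14.
Similarly C's optimal q on a is 3/14, and the value is 13·(3/14) + (2)·(11/14) = 61/14.

61/14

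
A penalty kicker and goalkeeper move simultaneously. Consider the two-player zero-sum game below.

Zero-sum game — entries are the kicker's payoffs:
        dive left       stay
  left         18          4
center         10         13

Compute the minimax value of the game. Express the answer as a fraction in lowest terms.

Row minima are 4 and 10, so the kicker's maximin is 10; column maxima are 18 and 13, so the goalkeeper's minimax is 13. These differ, so the equilibrium is in mixed strategies.
Let the kicker play left with probability p. The goalkeeper is indifferent when 18p + 10(1−p) = 4p + 13(1−p), giving p = 3/17.
Let the goalkeeper play dive left with probability q. The kicker is indifferent when 18q + 4(1−q) = 10q + 13(1−q), giving q = 9/17.
The value is 18·(9/17) + (4)·(8/17) = 194/17.

194/17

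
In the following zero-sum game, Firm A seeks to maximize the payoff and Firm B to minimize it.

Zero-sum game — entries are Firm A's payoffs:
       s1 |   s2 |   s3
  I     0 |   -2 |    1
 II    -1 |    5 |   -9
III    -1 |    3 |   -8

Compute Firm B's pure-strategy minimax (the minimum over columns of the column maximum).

The worst case (largest entry) in each column is s1: 0, s2: 5, s3: 1.
The best (smallest) of these is 0.

0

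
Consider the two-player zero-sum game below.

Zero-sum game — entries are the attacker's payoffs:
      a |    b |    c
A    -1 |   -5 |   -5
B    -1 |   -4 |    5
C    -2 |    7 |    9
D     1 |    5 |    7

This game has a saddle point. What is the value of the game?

1

Row minima: -5, -4, -2, 1 → the attacker's maximin is 1.
Column maxima: 1, 7, 9 → the defender's minimax is 1.
They coincide at (D, a), so the value is 1.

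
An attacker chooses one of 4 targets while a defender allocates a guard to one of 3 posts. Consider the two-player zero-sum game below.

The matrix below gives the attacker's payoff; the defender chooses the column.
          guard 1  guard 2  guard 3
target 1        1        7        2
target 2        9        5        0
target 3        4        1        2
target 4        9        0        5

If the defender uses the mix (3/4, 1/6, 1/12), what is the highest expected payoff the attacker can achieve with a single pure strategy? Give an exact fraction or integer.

91/12

target 1: (1)·(3/4) + (7)·(1/6) + (2)·(1/12) = 25/12.
target 2: (9)·(3/4) + (5)·(1/6) + (0)·(1/12) = 91/12.
target 3: (4)·(3/4) + (1)·(1/6) + (2)·(1/12) = 10/3.
target 4: (9)·(3/4) + (0)·(1/6) + (5)·(1/12) = 43/6.
The best pure response is target 2 with expected payoff 91/12.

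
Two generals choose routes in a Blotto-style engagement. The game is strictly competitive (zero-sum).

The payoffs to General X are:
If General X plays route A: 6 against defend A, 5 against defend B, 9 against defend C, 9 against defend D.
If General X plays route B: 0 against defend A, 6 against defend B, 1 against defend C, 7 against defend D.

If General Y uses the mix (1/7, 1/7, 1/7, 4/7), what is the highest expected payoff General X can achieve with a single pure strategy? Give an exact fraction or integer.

8

route A: (6)·(1/7) + (5)·(1/7) + (9)·(1/7) + (9)·(4/7) = 8.
route B: (0)·(1/7) + (6)·(1/7) + (1)·(1/7) + (7)·(4/7) = 5.
The best pure response is route A with expected payoff 8.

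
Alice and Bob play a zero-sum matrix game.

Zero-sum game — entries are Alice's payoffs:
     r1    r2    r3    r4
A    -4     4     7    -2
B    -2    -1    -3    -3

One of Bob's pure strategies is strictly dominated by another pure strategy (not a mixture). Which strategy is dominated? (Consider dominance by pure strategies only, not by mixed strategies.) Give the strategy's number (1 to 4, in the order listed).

2

Bob prefers columns that give Alice less. Compare r2 with r1: -4 < 4, -2 < -1.
So r1 strictly dominates r2 for Bob; r2 is strictly dominated.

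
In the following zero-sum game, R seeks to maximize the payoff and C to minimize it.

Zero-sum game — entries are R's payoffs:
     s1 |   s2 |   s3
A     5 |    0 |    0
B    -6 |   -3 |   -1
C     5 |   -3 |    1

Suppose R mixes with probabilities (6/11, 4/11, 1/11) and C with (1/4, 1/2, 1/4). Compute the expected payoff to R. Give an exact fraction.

Against (1/4, 1/2, 1/4), each row's expected payoff is A: 5/4; B: -13/4; C: 0.
Taking the (6/11, 4/11, 1/11)-weighted average: (6/11)·(5/4) + (4/11)·(-13/4) + (1/11)·(0) = -1/2.

-1/2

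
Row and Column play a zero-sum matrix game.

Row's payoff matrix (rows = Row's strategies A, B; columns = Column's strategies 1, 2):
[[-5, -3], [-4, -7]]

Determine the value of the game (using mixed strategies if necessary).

Row minima are -5 and -7, so Row's maximin is -5; column maxima are -4 and -3, so Column's minimax is -4. These differ, so the equilibrium is in mixed strategies.
Let Row play A with probability p. Column is indifferent when −5p − 4(1−p) = −3p − 7(1−p), giving p = 3/5.
Let Column play 1 with probability q. Row is indifferent when −5q − 3(1−q) = −4q − 7(1−q), giving q = 4/5.
The value is -5·(4/5) + (-3)·(1/5) = -23/5.

-23/5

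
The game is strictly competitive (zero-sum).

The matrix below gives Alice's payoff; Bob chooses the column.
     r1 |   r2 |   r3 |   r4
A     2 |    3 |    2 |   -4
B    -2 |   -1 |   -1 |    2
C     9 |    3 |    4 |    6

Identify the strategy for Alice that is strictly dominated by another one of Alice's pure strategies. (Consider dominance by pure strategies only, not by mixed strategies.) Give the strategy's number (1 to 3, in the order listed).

Compare B with C: 9 > -2, 3 > -1, 4 > -1, 6 > 2.
So C strictly dominates B for Alice; B is strictly dominated.

2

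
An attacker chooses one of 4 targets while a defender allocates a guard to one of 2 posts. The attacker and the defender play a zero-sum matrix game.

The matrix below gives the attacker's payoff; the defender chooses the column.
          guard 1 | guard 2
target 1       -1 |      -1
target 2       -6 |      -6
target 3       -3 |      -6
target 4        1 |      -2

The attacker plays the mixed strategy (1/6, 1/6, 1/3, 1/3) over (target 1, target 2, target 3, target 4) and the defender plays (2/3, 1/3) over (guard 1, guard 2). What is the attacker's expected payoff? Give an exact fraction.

-5/2

Against (2/3, 1/3), each row's expected payoff is target 1: -1; target 2: -6; target 3: -4; target 4: 0.
Taking the (1/6, 1/6, 1/3, 1/3)-weighted average: (1/6)·(-1) + (1/6)·(-6) + (1/3)·(-4) + (1/3)·(0) = -5/2.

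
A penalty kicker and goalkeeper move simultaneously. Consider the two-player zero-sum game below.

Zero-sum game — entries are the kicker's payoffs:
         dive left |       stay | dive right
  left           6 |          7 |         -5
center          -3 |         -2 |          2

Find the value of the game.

-3/16

Column stay is strictly dominated by dive left for the goalkeeper (it gives the kicker more in every row).
The remaining 2×2 game on (left, center) × (dive left, dive right) has no saddle point. Let the kicker play left with probability p; indifference gives 6p − 3(1−p) = −5p + 2(1−p), so p = 5/16.
Similarly the goalkeeper's optimal q on dive left is 7/16, and the value is 6·(7/16) + (-5)·(9/16) = -3/16.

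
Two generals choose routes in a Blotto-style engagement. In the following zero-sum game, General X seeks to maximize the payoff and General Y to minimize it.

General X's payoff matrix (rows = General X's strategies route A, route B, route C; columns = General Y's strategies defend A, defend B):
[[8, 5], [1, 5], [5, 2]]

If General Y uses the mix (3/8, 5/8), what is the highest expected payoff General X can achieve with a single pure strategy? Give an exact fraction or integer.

route A: (8)·(3/8) + (5)·(5/8) = 49/8.
route B: (1)·(3/8) + (5)·(5/8) = 7/2.
route C: (5)·(3/8) + (2)·(5/8) = 25/8.
The best pure response is route A with expected payoff 49/8.

49/8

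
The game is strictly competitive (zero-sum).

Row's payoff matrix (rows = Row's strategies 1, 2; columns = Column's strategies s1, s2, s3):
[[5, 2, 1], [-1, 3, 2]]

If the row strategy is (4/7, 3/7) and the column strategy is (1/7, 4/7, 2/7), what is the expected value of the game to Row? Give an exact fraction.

15/7

Against (1/7, 4/7, 2/7), each row's expected payoff is 1: 15/7; 2: 15/7.
Taking the (4/7, 3/7)-weighted average: (4/7)·(15/7) + (3/7)·(15/7) = 15/7.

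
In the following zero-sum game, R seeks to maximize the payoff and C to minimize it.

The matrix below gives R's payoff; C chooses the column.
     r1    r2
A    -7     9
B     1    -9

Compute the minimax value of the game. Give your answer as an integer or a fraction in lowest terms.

Row minima are -7 and -9, so R's maximin is -7; column maxima are 1 and 9, so C's minimax is 1. These differ, so the equilibrium is in mixed strategies.
Let R play A with probability p. C is indifferent when −7p + (1−p) = 9p − 9(1−p), giving p = 5/13.
Let C play r1 with probability q. R is indifferent when −7q + 9(1−q) = q − 9(1−q), giving q = 9/13.
The value is -7·(9/13) + (9)·(4/13) = -27/13.

-27/13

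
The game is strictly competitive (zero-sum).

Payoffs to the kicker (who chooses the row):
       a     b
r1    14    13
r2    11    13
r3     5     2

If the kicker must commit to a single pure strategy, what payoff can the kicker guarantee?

13

The worst-case payoff for each row is r1: 13, r2: 11, r3: 2.
The best of these is 13.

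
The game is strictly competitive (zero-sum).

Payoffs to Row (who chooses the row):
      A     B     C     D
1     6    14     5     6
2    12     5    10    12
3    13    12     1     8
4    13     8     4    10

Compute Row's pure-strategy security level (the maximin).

5

The worst-case payoff for each row is 1: 5, 2: 5, 3: 1, 4: 4.
The best of these is 5.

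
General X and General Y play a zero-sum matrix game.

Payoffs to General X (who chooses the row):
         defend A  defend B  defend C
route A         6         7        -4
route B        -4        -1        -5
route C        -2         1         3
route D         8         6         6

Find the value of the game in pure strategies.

Row minima: -4, -5, -2, 6 → General X's maximin is 6.
Column maxima: 8, 7, 6 → General Y's minimax is 6.
They coincide at (route D, defend C), so the value is 6.

6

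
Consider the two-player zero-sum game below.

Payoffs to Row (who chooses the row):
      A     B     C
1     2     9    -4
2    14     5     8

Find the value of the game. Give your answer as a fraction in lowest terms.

Column A is strictly dominated by C for Column (it gives Row more in every row).
The remaining 2×2 game on (1, 2) × (B, C) has no saddle point. Let Row play 1 with probability p; indifference gives 9p + 5(1−p) = −4p + 8(1−p), so p = 3/16.
Similarly Column's optimal q on B is 3/4, and the value is 9·(3/4) + (-4)·(1/4) = 23/4.

23/4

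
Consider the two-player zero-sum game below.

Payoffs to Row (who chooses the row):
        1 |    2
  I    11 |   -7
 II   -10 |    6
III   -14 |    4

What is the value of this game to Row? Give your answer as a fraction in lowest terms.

Row III is strictly dominated by row II, so Row never plays it.
The remaining 2×2 game on (I, II) × (1, 2) has no saddle point. Let Row play I with probability p; indifference gives 11p − 10(1−p) = −7p + 6(1−p), so p = 8/17.
Similarly Column's optimal q on 1 is 13/34, and the value is 11·(13/34) + (-7)·(21/34) = -2/17.

-2/17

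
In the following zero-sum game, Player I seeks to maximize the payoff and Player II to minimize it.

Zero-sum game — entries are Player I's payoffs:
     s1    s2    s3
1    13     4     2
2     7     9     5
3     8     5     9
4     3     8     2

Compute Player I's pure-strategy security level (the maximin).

5

The worst-case payoff for each row is 1: 2, 2: 5, 3: 5, 4: 2.
The best of these is 5.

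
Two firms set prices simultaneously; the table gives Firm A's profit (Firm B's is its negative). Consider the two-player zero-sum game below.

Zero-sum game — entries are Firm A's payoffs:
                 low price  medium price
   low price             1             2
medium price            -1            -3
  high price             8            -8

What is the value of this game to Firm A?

Row medium price is strictly dominated by row low price, so Firm A never plays it.
The remaining 2×2 game on (low price, high price) × (low price, medium price) has no saddle point. Let Firm A play low price with probability p; indifference gives p + 8(1−p) = 2p − 8(1−p), so p = 16/17.
Similarly Firm B's optimal q on low price is 10/17, and the value is 1·(10/17) + (2)·(7/17) = 24/17.

24/17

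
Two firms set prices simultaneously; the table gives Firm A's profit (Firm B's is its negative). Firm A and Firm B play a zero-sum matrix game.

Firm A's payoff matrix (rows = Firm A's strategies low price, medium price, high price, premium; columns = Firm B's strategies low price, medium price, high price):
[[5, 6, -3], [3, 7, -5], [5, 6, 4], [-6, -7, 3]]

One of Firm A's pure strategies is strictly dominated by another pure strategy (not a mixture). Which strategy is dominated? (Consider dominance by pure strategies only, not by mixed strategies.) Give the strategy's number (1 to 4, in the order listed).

4

Compare premium with high price: 5 > -6, 6 > -7, 4 > 3.
So high price strictly dominates premium for Firm A; premium is strictly dominated.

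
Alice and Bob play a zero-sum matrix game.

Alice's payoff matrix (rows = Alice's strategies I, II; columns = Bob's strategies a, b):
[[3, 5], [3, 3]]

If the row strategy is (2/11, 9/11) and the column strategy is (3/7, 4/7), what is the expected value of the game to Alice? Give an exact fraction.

Against (3/7, 4/7), each row's expected payoff is I: 29/7; II: 3.
Taking the (2/11, 9/11)-weighted average: (2/11)·(29/7) + (9/11)·(3) = 247/77.

247/77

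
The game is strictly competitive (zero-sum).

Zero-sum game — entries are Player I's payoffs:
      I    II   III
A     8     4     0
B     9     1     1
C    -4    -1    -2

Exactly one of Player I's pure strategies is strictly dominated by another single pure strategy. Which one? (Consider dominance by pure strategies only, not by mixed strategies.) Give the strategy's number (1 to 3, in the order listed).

Compare C with A: 8 > -4, 4 > -1, 0 > -2.
So A strictly dominates C for Player I; C is strictly dominated.

3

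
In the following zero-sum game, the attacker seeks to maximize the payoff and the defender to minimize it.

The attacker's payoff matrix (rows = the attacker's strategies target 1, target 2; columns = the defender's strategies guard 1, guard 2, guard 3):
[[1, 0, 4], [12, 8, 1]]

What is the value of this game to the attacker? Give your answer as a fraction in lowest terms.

Column guard 1 is strictly dominated by guard 2 for the defender (it gives the attacker more in every row).
The remaining 2×2 game on (target 1, target 2) × (guard 2, guard 3) has no saddle point. Let the attacker play target 1 with probability p; indifference gives 8(1−p) = 4p + (1−p), so p = 7/11.
Similarly the defender's optimal q on guard 2 is 3/11, and the value is 0·(3/11) + (4)·(8/11) = 32/11.

32/11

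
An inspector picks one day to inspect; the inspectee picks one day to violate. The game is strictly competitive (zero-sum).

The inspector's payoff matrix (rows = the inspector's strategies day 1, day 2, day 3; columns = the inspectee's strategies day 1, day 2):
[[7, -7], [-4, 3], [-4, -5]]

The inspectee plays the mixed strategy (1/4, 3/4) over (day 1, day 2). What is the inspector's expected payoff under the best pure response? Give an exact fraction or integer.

5/4

day 1: (7)·(1/4) + (-7)·(3/4) = -7/2.
day 2: (-4)·(1/4) + (3)·(3/4) = 5/4.
day 3: (-4)·(1/4) + (-5)·(3/4) = -19/4.
The best pure response is day 2 with expected payoff 5/4.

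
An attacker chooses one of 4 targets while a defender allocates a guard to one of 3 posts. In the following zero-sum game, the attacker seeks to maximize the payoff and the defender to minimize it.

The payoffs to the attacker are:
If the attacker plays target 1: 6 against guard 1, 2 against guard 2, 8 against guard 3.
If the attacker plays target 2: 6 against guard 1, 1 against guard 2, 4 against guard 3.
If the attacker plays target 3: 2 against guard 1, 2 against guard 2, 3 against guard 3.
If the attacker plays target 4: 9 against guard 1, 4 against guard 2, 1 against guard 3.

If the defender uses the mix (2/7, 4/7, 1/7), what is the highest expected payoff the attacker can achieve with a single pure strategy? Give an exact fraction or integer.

5

target 1: (6)·(2/7) + (2)·(4/7) + (8)·(1/7) = 4.
target 2: (6)·(2/7) + (1)·(4/7) + (4)·(1/7) = 20/7.
target 3: (2)·(2/7) + (2)·(4/7) + (3)·(1/7) = 15/7.
target 4: (9)·(2/7) + (4)·(4/7) + (1)·(1/7) = 5.
The best pure response is target 4 with expected payoff 5.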